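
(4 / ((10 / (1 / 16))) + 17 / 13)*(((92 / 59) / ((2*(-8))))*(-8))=15939 / 15340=1.04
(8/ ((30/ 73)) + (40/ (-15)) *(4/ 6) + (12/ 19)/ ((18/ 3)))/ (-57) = -0.31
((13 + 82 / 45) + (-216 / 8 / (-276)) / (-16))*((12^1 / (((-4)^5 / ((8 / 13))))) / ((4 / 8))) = -981419 / 4592640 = -0.21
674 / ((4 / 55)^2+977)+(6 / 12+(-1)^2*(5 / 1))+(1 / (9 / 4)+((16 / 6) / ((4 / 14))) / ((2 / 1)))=200396177 / 17732646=11.30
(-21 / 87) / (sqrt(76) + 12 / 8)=42 / 8555 - 56* sqrt(19) / 8555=-0.02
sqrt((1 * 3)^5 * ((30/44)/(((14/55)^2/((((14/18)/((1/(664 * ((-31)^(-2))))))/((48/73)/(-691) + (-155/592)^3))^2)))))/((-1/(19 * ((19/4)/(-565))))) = 470373212569663488 * sqrt(110)/21479935569599857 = 229.67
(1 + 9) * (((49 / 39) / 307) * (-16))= -7840 / 11973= -0.65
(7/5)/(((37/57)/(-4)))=-1596/185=-8.63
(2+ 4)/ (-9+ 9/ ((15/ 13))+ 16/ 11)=165/ 7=23.57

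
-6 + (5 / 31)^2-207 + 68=-144.97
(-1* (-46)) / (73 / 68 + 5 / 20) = 1564 / 45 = 34.76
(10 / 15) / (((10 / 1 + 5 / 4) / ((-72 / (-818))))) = 32 / 6135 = 0.01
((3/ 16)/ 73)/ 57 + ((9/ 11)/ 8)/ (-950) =-191/ 3051400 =-0.00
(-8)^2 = 64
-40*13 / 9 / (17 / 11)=-5720 / 153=-37.39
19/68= 0.28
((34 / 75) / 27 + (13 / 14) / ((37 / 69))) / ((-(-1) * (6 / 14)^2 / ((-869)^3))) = -6246923758.26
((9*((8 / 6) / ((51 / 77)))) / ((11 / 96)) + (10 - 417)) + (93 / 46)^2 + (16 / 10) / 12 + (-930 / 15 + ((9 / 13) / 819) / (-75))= -326248660929 / 1063871900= -306.66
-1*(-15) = 15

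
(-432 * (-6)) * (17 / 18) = 2448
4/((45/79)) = 316/45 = 7.02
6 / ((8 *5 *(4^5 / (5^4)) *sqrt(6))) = 125 *sqrt(6) / 8192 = 0.04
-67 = -67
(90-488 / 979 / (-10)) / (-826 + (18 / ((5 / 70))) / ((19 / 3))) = -4187543 / 36560755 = -0.11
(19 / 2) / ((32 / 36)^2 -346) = -1539 / 55924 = -0.03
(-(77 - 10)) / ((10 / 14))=-469 / 5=-93.80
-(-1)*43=43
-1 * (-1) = 1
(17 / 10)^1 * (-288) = -2448 / 5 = -489.60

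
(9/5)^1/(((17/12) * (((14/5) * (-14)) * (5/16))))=-432/4165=-0.10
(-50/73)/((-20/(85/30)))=85/876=0.10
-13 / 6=-2.17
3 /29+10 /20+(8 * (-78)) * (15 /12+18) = -12011.40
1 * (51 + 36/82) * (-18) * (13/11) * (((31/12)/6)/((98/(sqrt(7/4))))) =-849927 * sqrt(7)/353584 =-6.36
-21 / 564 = -7 / 188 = -0.04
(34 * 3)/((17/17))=102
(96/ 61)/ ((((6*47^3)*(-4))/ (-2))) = 0.00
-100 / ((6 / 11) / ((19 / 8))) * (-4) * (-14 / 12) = -36575 / 18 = -2031.94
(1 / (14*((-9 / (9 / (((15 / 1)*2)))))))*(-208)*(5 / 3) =52 / 63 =0.83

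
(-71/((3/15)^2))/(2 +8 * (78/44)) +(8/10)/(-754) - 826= -313952761/335530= -935.69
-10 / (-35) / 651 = 2 / 4557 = 0.00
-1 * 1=-1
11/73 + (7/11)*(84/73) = 709/803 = 0.88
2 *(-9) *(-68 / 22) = 612 / 11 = 55.64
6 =6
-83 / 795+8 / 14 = 2599 / 5565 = 0.47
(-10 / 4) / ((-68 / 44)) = 55 / 34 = 1.62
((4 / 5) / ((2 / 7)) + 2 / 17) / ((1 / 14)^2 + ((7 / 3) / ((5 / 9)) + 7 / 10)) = 48608 / 81719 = 0.59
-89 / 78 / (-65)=89 / 5070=0.02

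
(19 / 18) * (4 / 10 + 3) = 323 / 90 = 3.59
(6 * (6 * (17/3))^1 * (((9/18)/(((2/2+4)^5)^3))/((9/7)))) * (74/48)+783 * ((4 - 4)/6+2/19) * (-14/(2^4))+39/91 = -2618797302099694/36529541015625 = -71.69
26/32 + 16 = 269/16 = 16.81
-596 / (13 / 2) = -1192 / 13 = -91.69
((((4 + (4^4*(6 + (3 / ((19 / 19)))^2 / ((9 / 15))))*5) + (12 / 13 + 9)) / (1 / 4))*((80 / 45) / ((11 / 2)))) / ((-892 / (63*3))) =-234945312 / 31889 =-7367.60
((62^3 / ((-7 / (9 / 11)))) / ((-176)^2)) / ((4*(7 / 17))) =-4558023 / 8348032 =-0.55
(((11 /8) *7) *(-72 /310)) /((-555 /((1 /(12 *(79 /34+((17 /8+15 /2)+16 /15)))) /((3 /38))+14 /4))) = 6275401 /435057100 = 0.01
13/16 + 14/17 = 445/272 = 1.64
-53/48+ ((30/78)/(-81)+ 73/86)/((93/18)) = -7042909/7486128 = -0.94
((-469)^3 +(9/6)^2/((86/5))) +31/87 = -3087423612373/29928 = -103161708.51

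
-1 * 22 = -22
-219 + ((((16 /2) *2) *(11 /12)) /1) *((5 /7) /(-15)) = -13841 /63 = -219.70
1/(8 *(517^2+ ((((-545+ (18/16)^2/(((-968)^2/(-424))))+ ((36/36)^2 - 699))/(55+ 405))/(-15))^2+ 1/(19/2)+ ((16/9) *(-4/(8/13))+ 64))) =6353941304567070720000/13589381770509095229015651419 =0.00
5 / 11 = 0.45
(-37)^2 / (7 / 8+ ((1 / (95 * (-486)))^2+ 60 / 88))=64201603930200 / 73009659847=879.36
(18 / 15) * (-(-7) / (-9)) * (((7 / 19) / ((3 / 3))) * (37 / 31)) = -0.41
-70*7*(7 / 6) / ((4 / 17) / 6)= -29155 / 2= -14577.50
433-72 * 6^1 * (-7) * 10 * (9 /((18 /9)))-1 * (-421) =136934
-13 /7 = -1.86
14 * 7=98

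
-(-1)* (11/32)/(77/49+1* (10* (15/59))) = 4543/54368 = 0.08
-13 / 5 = -2.60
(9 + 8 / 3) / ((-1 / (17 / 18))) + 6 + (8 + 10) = 12.98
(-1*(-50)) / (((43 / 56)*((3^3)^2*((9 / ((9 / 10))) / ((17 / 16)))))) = 595 / 62694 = 0.01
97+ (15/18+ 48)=875/6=145.83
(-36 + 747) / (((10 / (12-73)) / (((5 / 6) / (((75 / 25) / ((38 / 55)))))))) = -91561 / 110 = -832.37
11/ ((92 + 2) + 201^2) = 11/ 40495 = 0.00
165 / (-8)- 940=-7685 / 8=-960.62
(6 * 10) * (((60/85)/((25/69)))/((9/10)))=2208/17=129.88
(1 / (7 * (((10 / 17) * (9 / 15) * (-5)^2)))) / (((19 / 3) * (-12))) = -17 / 79800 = -0.00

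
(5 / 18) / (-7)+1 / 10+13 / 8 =4247 / 2520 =1.69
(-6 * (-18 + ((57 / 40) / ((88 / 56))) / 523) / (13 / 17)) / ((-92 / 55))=-16248447 / 192464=-84.42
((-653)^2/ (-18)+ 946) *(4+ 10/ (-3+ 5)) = -409381/ 2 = -204690.50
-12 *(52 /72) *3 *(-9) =234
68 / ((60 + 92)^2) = 0.00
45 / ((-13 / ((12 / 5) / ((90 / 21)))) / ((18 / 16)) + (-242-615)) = -2835 / 55291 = -0.05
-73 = -73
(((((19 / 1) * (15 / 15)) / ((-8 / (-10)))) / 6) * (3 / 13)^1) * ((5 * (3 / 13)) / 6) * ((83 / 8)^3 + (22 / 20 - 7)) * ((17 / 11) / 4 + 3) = 40254427805 / 60915712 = 660.82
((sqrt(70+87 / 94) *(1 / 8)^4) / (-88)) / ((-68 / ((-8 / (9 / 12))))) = -sqrt(626698) / 215998464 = -0.00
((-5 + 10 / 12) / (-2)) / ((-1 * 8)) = -25 / 96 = -0.26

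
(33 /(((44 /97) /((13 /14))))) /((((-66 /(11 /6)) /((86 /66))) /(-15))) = 271115 /7392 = 36.68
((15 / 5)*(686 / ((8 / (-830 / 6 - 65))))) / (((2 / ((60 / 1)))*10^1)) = -313845 / 2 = -156922.50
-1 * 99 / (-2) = 99 / 2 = 49.50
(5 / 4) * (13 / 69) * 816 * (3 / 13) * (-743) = -32950.43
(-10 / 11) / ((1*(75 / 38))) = -76 / 165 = -0.46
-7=-7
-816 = -816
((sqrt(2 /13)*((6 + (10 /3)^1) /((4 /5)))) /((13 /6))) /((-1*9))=-70*sqrt(26) /1521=-0.23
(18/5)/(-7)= -18/35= -0.51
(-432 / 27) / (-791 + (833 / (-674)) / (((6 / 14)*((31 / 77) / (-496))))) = -16176 / 2792195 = -0.01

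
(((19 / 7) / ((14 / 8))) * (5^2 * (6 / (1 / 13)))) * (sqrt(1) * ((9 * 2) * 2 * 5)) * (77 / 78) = 3762000 / 7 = 537428.57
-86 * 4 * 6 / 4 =-516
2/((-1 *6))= -1/3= -0.33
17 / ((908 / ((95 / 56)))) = 1615 / 50848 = 0.03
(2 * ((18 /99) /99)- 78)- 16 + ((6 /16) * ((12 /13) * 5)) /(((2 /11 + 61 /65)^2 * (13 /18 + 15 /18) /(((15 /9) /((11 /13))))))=-22280902631 /241527132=-92.25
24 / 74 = 12 / 37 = 0.32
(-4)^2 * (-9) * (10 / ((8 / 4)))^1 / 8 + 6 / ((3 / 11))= -68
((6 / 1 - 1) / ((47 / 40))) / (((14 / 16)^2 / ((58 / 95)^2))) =1722368 / 831383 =2.07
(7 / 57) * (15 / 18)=35 / 342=0.10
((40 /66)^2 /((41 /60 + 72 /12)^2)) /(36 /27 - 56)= -120000 /797733761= -0.00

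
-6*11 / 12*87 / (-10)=957 / 20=47.85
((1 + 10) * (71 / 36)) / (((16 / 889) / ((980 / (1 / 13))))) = 2211374165 / 144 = 15356765.03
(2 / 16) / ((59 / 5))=5 / 472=0.01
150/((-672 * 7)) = -25/784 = -0.03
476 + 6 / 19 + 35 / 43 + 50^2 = 2432315 / 817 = 2977.13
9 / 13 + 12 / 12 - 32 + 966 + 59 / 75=913067 / 975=936.48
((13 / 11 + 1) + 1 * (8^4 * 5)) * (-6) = -1351824 / 11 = -122893.09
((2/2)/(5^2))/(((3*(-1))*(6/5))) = -0.01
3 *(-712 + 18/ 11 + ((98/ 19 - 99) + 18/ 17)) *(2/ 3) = -5707162/ 3553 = -1606.29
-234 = -234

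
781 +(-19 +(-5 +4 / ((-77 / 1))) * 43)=41947 / 77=544.77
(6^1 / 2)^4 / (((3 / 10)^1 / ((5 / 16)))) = 675 / 8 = 84.38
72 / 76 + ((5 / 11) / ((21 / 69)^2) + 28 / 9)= 826361 / 92169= 8.97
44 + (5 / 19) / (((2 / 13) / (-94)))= -2219 / 19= -116.79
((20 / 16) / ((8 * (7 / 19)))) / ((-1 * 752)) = -95 / 168448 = -0.00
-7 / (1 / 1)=-7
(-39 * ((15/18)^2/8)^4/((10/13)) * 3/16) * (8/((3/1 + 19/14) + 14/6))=-92421875/143199830016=-0.00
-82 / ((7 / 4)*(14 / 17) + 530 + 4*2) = -2788 / 18341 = -0.15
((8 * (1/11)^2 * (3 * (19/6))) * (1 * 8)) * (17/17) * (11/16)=38/11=3.45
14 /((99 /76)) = 1064 /99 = 10.75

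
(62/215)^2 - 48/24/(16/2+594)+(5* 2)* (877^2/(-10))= -248870890342/323575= -769128.92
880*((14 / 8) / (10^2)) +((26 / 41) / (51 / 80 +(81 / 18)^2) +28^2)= 273848867 / 342555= 799.43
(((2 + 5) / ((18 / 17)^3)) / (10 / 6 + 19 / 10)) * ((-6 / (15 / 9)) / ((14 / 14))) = -34391 / 5778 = -5.95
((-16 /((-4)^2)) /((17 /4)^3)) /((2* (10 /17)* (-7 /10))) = 32 /2023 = 0.02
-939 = -939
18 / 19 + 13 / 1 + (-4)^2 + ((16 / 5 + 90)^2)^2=895978194009 / 11875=75450795.28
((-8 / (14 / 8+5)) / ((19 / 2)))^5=-1073741824 / 35529314273793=-0.00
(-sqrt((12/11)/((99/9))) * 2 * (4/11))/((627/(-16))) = 256 * sqrt(3)/75867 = 0.01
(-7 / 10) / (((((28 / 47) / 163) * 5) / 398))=-1524539 / 100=-15245.39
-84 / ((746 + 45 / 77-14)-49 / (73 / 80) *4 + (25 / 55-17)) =-157388 / 939165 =-0.17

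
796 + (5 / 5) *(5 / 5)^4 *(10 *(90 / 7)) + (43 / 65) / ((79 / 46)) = 33247566 / 35945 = 924.96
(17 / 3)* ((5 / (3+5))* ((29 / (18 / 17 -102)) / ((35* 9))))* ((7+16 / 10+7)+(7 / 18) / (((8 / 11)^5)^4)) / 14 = -210907459486216908545197159 / 3769114749725919269533777920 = -0.06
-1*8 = -8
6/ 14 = 3/ 7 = 0.43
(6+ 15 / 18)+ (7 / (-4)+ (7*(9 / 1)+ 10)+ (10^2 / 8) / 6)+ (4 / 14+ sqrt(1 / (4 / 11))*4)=2*sqrt(11)+ 3379 / 42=87.09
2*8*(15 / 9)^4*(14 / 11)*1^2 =140000 / 891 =157.13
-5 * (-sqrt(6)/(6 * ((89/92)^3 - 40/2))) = -0.11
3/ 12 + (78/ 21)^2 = 2753/ 196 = 14.05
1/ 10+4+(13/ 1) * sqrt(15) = 54.45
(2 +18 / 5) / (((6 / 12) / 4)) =44.80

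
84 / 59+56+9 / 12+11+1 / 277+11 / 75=339888667 / 4902900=69.32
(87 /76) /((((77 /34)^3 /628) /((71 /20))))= 9529146714 /43370635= 219.71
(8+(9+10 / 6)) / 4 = 14 / 3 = 4.67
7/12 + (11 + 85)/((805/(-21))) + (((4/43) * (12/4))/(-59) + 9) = 24767393/3501060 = 7.07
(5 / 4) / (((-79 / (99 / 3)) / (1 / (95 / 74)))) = -1221 / 3002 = -0.41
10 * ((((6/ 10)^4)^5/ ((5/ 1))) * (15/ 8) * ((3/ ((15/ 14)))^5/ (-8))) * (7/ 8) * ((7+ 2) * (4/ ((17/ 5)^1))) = -11075850845817723/ 405311584472656250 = -0.03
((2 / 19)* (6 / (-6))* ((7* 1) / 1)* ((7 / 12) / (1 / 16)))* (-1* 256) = 100352 / 57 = 1760.56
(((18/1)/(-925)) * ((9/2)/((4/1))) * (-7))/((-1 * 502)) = -567/1857400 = -0.00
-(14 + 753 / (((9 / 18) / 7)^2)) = -147602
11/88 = 1/8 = 0.12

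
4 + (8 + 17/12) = 161/12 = 13.42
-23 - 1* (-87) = 64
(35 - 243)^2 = 43264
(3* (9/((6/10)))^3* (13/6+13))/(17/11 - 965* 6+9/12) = -26.53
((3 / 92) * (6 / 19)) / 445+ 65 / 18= 6320153 / 1750185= 3.61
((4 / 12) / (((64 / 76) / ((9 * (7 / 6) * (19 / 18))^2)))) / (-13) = -3.74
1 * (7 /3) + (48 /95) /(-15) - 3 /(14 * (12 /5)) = 176387 /79800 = 2.21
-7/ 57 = -0.12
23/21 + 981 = 20624/21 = 982.10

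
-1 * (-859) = 859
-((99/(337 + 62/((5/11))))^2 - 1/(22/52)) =1765119/760859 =2.32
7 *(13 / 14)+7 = 27 / 2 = 13.50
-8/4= -2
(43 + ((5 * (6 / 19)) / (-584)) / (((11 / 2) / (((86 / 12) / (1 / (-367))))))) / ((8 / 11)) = 2703109 / 44384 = 60.90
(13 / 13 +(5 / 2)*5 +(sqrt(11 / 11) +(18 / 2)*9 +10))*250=26375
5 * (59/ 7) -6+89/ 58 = 15297/ 406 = 37.68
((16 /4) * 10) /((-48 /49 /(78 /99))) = -3185 /99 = -32.17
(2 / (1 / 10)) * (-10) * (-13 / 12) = 650 / 3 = 216.67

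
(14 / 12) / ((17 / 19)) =133 / 102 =1.30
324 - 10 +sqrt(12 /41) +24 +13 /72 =2 * sqrt(123) /41 +24349 /72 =338.72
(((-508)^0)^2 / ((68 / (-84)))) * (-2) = 42 / 17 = 2.47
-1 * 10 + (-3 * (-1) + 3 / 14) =-95 / 14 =-6.79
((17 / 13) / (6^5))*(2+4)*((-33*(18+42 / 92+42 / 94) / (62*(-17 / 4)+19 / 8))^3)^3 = 50763949424884860061833343447118204837283015841314791571456 / 19852744698969544807116925893086200978424102939394901923757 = 2.56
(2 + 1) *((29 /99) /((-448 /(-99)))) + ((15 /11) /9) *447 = 67.92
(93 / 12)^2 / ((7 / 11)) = 94.38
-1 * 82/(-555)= 82/555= 0.15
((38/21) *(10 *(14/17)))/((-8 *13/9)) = -285/221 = -1.29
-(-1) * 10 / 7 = 10 / 7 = 1.43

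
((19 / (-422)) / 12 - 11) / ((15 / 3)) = -55723 / 25320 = -2.20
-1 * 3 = -3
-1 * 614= -614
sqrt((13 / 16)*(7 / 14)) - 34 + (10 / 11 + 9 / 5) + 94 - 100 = -2051 / 55 + sqrt(26) / 8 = -36.65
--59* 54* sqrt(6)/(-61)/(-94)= 1593* sqrt(6)/2867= 1.36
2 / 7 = 0.29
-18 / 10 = -9 / 5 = -1.80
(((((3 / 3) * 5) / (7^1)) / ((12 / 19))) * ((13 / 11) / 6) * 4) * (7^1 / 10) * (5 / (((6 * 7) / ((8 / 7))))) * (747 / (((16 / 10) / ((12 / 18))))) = 512525 / 19404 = 26.41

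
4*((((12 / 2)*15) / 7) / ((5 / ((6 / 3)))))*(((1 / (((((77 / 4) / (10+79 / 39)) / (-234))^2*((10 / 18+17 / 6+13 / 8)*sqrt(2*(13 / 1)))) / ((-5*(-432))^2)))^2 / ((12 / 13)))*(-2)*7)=-9053268924933768437280276480000 / 1908029761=-4744825846001973570516.17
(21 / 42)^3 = 1 / 8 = 0.12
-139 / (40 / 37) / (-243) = 5143 / 9720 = 0.53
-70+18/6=-67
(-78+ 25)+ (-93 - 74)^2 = 27836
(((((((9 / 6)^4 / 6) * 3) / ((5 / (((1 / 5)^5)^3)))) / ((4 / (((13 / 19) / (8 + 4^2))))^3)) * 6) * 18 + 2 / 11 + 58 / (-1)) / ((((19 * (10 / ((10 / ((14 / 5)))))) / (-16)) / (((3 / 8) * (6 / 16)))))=1570436639999999982382257 / 642221888000000000000000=2.45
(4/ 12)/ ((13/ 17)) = 17/ 39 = 0.44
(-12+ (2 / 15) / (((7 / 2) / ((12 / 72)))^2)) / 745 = -79378 / 4928175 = -0.02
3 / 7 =0.43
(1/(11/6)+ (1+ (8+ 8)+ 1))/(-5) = -204/55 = -3.71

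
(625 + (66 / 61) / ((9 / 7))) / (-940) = -114529 / 172020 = -0.67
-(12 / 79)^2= -144 / 6241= -0.02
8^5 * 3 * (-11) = -1081344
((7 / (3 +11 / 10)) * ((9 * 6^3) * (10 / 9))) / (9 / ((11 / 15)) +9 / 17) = 224400 / 779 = 288.06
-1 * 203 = -203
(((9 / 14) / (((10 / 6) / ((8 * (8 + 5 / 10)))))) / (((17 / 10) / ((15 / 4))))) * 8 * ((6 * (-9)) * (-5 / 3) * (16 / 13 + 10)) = 42573600 / 91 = 467841.76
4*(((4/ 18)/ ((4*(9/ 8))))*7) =112/ 81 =1.38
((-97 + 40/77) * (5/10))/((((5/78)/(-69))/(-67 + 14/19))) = -1324695879/385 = -3440768.52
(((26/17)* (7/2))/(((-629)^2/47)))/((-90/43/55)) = -2023021/121066146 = -0.02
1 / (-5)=-1 / 5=-0.20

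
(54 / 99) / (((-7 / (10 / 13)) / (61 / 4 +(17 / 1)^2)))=-18255 / 1001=-18.24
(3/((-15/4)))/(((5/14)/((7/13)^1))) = -392/325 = -1.21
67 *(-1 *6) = -402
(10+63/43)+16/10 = 2809/215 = 13.07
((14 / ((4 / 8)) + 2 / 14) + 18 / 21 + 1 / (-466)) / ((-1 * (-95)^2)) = -13513 / 4205650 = -0.00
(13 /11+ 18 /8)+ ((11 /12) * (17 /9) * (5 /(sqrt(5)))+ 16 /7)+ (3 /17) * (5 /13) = 187 * sqrt(5) /108+ 393801 /68068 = 9.66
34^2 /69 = 1156 /69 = 16.75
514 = 514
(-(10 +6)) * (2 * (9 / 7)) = -288 / 7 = -41.14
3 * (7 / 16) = 21 / 16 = 1.31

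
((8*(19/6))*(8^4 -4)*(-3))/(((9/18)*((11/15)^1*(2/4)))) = -1696320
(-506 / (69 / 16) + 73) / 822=-133 / 2466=-0.05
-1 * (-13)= 13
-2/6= -1/3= -0.33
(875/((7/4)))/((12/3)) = 125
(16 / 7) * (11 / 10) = 88 / 35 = 2.51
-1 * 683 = -683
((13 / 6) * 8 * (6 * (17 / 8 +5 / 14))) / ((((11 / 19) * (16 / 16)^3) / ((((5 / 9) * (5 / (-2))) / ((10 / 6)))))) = -171665 / 462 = -371.57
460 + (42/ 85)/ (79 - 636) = 21778658/ 47345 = 460.00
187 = 187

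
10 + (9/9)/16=161/16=10.06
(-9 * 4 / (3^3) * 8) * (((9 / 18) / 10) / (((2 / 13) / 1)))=-52 / 15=-3.47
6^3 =216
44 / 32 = 11 / 8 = 1.38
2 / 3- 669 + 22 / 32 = -667.65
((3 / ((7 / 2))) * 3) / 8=0.32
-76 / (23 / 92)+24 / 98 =-14884 / 49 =-303.76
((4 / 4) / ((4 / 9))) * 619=5571 / 4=1392.75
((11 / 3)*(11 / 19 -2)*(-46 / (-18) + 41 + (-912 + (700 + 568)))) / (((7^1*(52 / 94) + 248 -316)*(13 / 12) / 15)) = 15211080 / 33839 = 449.51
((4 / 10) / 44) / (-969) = -1 / 106590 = -0.00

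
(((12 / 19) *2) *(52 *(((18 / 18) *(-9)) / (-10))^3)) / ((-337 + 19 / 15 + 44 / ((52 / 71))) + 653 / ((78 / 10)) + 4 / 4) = -164268 / 655025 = -0.25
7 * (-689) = -4823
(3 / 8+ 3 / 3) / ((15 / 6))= 11 / 20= 0.55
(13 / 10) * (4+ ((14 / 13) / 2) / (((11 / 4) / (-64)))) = -122 / 11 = -11.09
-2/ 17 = -0.12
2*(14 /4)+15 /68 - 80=-4949 /68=-72.78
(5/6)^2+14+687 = 701.69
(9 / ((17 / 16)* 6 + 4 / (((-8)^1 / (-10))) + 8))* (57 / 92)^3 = 1666737 / 15087080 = 0.11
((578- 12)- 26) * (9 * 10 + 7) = 52380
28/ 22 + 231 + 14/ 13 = 33369/ 143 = 233.35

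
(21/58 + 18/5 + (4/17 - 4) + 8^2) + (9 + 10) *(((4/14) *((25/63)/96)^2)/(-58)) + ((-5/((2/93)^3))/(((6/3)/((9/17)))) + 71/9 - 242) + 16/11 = -133242.23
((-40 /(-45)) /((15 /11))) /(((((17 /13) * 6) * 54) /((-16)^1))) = -4576 /185895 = -0.02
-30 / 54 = -5 / 9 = -0.56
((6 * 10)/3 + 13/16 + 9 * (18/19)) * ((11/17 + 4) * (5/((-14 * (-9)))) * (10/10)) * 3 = 1174335/72352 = 16.23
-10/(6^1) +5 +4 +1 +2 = 31/3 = 10.33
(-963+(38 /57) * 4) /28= -2881 /84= -34.30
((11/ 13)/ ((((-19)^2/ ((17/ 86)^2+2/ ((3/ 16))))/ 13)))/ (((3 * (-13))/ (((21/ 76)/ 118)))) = -18290503/ 933822450912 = -0.00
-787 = -787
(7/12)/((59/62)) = 217/354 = 0.61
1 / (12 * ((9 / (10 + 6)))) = 4 / 27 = 0.15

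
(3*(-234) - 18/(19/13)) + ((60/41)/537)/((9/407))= -896289512/1254969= -714.19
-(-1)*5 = 5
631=631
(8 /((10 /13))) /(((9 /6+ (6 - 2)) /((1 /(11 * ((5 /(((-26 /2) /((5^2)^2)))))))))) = -1352 /1890625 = -0.00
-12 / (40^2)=-0.01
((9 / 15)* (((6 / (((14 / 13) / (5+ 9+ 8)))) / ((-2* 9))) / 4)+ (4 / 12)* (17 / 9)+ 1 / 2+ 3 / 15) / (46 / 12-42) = -233 / 28854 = -0.01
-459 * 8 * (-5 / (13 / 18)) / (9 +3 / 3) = 33048 / 13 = 2542.15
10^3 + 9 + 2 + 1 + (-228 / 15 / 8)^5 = 98723901 / 100000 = 987.24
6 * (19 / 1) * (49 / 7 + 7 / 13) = 11172 / 13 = 859.38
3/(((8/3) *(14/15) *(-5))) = -0.24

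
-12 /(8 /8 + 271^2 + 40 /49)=-98 /599783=-0.00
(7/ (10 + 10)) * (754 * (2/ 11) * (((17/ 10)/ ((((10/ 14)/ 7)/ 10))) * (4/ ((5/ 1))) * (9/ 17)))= 4655196/ 1375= 3385.60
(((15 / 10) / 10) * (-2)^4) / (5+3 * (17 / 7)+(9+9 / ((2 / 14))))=42 / 1475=0.03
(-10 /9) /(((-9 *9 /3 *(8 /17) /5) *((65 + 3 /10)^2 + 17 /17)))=10625 /103641687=0.00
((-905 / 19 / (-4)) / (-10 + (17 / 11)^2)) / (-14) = 109505 / 979944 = 0.11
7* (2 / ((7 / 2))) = 4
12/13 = 0.92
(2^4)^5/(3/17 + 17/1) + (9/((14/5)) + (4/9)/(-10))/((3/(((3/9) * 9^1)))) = 2807708021/45990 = 61050.40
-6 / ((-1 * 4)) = 3 / 2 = 1.50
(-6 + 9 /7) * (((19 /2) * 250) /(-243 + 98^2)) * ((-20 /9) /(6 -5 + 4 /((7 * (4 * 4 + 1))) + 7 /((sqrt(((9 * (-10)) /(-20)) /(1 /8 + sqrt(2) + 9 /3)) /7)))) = -2561483943787720000 * sqrt(2) * sqrt(8 * sqrt(2) + 25) /488155169677675280923 -1012457071132470000 /488155169677675280923 + 324193989112560000 * sqrt(2) /488155169677675280923 + 7999508376386765000 * sqrt(8 * sqrt(2) + 25) /488155169677675280923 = 0.05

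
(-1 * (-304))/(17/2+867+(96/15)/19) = 57760/166409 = 0.35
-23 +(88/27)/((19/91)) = -3791/513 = -7.39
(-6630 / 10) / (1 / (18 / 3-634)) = 416364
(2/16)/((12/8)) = 1/12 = 0.08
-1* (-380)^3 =54872000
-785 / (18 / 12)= -1570 / 3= -523.33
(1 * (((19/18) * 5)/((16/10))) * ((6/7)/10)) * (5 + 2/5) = 171/112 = 1.53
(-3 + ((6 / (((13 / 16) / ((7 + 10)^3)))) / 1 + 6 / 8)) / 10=377295 / 104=3627.84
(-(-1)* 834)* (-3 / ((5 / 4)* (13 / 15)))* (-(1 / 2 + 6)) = 15012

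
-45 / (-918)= 5 / 102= 0.05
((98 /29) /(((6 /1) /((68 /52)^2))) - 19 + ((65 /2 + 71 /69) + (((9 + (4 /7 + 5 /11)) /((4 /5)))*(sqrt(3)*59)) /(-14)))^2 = 31777907390570475931 /3691497744743809 - 198853287595*sqrt(3) /121515394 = 5774.00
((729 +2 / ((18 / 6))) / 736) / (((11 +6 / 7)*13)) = 0.01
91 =91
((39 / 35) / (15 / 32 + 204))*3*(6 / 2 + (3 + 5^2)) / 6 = 6448 / 76335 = 0.08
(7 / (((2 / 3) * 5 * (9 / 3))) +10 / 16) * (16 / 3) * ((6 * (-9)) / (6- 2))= -477 / 5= -95.40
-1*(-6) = 6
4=4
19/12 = 1.58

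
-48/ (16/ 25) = -75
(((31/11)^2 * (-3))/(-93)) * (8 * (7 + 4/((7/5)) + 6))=27528/847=32.50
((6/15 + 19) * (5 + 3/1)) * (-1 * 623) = -483448/5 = -96689.60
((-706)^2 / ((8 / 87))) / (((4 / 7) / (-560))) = -5312081670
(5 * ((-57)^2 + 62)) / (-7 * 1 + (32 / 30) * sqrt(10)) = -5214825 / 1693- 794640 * sqrt(10) / 1693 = -4564.50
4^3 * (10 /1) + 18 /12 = 1283 /2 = 641.50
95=95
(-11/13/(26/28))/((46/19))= -1463/3887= -0.38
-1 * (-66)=66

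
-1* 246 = -246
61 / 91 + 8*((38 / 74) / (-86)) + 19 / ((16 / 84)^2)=1214562159 / 2316496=524.31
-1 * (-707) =707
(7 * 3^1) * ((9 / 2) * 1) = 189 / 2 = 94.50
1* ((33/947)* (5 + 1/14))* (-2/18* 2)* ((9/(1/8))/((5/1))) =-18744/33145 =-0.57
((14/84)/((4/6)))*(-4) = -1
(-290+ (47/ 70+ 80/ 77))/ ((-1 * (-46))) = -221983/ 35420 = -6.27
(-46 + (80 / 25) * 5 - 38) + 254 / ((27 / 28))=195.41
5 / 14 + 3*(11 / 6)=41 / 7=5.86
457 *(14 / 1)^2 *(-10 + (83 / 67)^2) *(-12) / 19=40845906864 / 85291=478900.55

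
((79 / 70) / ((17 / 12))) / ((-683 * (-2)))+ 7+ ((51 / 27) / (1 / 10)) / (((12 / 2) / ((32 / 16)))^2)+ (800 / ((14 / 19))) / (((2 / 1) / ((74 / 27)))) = 49274722942 / 32917185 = 1496.93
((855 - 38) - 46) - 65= 706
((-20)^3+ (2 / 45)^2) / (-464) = 4049999 / 234900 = 17.24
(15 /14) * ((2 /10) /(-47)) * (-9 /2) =27 /1316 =0.02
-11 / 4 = -2.75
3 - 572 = -569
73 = 73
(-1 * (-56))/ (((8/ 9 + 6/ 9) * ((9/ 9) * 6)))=6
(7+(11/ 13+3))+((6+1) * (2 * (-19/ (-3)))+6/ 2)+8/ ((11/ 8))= 46474/ 429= 108.33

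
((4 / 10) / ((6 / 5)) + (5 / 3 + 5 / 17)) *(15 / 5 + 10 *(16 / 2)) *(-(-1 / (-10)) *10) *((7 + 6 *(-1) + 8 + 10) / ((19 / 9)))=-1713.71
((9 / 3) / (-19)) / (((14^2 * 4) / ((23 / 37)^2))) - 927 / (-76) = 248734761 / 20392624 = 12.20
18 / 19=0.95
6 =6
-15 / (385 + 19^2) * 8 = -60 / 373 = -0.16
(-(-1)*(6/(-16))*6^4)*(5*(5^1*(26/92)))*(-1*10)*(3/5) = 473850/23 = 20602.17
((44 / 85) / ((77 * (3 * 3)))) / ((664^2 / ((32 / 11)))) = 2 / 405796545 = 0.00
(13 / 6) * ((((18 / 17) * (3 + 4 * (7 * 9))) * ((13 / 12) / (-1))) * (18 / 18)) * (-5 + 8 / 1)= -7605 / 4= -1901.25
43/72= 0.60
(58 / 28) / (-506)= -29 / 7084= -0.00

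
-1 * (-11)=11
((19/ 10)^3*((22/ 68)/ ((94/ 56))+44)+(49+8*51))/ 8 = 60733429/ 639200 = 95.01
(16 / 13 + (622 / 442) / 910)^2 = 61420204561 / 40445232100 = 1.52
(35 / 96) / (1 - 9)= -35 / 768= -0.05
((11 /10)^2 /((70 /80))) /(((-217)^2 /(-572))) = -138424 /8240575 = -0.02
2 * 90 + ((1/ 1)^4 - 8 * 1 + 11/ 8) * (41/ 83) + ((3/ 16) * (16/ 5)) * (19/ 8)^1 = 296553/ 1660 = 178.65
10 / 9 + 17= 163 / 9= 18.11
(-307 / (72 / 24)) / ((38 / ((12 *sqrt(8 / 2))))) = -1228 / 19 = -64.63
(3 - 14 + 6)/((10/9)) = -9/2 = -4.50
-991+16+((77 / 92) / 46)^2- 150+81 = -18697850327 / 17909824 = -1044.00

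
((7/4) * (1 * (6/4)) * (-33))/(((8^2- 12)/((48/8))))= -2079/208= -10.00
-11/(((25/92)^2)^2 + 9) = -788032256/645144289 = -1.22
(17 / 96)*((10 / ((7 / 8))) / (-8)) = -85 / 336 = -0.25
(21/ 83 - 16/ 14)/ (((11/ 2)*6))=-47/ 1743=-0.03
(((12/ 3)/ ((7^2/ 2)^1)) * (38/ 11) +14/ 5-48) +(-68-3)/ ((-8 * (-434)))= -59693159/ 1336720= -44.66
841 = 841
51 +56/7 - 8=51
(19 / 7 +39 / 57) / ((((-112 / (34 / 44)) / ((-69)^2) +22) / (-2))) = -36583524 / 118246975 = -0.31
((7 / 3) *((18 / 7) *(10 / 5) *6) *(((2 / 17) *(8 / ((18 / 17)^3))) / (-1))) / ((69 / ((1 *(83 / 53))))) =-383792 / 296217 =-1.30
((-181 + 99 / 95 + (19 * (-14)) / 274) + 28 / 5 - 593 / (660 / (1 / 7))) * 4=-2110021951 / 3006465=-701.83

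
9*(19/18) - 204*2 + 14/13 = -10333/26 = -397.42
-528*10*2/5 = -2112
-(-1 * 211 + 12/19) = 3997/19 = 210.37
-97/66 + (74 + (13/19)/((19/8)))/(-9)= -695047/71478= -9.72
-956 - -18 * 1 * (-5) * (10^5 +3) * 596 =-5364161876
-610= -610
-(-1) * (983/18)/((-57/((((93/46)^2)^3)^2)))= -15240005941563754521685029/3410967463595098923008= -4467.94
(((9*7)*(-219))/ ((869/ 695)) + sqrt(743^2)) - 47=-10338.42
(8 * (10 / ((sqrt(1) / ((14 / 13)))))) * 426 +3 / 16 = 7633959 / 208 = 36701.73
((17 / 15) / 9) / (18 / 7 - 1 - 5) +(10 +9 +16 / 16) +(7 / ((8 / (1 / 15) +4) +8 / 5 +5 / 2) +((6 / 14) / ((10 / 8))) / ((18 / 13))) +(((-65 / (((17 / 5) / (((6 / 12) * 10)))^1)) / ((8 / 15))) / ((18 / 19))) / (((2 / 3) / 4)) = -13110106127 / 11759580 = -1114.84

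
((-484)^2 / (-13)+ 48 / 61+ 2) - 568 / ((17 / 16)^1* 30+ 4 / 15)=-55160575822 / 3058601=-18034.58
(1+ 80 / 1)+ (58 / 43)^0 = 82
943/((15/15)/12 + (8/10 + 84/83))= 497.53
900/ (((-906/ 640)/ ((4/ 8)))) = -48000/ 151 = -317.88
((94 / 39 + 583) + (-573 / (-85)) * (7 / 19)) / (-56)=-18514247 / 1763580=-10.50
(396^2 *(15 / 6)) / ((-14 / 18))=-3528360 / 7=-504051.43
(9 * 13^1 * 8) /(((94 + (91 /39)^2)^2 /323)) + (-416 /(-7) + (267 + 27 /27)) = 2007369276 /5607175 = 358.00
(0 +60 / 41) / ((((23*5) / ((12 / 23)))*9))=16 / 21689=0.00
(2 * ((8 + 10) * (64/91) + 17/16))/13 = 2.11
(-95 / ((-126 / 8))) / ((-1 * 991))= -380 / 62433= -0.01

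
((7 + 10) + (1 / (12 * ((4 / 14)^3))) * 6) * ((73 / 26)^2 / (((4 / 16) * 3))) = 404.01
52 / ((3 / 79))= 4108 / 3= 1369.33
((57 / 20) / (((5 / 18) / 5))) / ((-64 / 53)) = -27189 / 640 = -42.48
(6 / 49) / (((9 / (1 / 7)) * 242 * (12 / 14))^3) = 1 / 18225195978528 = 0.00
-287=-287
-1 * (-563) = 563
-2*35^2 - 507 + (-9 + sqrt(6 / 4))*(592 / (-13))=-33113 / 13 - 296*sqrt(6) / 13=-2602.93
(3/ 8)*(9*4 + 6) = 15.75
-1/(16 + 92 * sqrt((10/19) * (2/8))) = 38/2037 - 23 * sqrt(190)/8148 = -0.02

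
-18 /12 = -3 /2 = -1.50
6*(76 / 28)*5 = 570 / 7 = 81.43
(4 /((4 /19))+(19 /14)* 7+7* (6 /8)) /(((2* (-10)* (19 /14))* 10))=-189 /1520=-0.12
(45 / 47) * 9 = 405 / 47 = 8.62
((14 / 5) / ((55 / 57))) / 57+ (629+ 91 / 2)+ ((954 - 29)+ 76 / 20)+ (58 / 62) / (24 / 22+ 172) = 26025038341 / 16231600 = 1603.36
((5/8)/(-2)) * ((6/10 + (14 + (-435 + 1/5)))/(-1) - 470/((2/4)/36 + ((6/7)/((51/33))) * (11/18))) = 284.97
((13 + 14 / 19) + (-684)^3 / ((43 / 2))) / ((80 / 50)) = -60802509645 / 6536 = -9302709.55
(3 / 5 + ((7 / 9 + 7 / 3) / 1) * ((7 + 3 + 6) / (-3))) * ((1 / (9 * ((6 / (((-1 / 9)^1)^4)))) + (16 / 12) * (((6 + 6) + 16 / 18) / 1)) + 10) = -20794514291 / 47829690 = -434.76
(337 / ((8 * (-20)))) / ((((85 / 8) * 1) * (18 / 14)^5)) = -5663959 / 100383300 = -0.06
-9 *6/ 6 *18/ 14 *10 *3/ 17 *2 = -4860/ 119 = -40.84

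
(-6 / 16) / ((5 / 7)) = -21 / 40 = -0.52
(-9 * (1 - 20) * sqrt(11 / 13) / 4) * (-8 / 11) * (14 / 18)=-266 * sqrt(143) / 143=-22.24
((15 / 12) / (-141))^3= -125 / 179406144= -0.00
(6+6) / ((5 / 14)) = 168 / 5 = 33.60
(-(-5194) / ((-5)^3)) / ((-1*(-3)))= -13.85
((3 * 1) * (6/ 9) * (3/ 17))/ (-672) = -1/ 1904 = -0.00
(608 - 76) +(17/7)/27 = 100565/189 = 532.09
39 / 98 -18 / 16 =-285 / 392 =-0.73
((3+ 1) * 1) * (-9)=-36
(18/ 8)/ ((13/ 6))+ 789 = 20541/ 26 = 790.04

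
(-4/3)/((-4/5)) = 5/3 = 1.67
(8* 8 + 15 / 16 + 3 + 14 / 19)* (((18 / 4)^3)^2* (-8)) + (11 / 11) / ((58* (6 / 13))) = -4562045.09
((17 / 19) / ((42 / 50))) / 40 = 85 / 3192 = 0.03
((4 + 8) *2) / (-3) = -8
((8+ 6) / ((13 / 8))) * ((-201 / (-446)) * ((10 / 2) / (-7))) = -8040 / 2899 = -2.77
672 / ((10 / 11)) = 3696 / 5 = 739.20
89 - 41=48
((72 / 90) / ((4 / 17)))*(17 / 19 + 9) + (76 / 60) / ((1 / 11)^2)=53269 / 285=186.91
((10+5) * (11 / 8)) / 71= 165 / 568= 0.29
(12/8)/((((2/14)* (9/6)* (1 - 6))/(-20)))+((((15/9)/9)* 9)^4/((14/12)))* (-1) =4042/189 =21.39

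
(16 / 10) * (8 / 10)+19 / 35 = 1.82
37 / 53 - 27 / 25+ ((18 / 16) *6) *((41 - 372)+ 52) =-9983249 / 5300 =-1883.63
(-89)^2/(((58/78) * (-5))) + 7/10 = -2129.78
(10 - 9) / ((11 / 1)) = 1 / 11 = 0.09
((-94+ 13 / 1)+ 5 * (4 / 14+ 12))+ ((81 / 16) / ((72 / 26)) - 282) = -134285 / 448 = -299.74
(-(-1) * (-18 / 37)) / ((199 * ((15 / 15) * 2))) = -9 / 7363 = -0.00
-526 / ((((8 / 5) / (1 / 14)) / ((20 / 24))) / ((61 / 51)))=-401075 / 17136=-23.41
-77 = -77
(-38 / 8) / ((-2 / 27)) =513 / 8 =64.12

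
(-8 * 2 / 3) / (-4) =4 / 3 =1.33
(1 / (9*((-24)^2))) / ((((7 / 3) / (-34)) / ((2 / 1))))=-17 / 3024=-0.01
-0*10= 0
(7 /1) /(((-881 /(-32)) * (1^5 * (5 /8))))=1792 /4405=0.41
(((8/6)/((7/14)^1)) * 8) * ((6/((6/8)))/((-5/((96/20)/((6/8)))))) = -16384/75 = -218.45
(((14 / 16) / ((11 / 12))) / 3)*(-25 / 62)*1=-175 / 1364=-0.13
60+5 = 65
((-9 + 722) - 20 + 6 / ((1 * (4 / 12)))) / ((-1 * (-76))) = 711 / 76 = 9.36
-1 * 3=-3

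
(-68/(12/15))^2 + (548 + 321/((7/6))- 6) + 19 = 8061.14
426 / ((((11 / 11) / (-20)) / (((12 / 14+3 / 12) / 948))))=-11005 / 1106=-9.95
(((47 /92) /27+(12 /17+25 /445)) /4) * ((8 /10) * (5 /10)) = 2935163 /37582920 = 0.08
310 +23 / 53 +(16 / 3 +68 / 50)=1260581 / 3975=317.13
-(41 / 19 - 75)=1384 / 19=72.84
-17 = -17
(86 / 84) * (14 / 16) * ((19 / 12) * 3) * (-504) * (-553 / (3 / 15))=47439105 / 8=5929888.12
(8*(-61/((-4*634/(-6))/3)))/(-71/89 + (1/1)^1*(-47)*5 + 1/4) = 390888/26582035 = 0.01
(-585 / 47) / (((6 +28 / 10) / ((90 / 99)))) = -14625 / 11374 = -1.29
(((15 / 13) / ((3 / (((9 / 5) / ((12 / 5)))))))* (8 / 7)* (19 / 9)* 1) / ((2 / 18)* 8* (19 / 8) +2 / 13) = 114 / 371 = 0.31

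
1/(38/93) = 93/38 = 2.45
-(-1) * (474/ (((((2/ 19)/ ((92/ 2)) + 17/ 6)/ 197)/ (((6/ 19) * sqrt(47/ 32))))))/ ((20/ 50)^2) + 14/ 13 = 14/ 13 + 48323115 * sqrt(94)/ 5948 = 78768.73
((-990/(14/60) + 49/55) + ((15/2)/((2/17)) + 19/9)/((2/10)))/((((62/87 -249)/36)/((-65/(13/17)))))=-80205396483/1663277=-48221.31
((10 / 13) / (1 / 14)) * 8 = 1120 / 13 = 86.15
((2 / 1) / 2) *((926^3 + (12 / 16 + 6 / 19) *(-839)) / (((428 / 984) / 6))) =22267549653273 / 2033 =10953049509.73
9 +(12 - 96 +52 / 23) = -72.74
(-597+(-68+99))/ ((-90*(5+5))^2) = -0.00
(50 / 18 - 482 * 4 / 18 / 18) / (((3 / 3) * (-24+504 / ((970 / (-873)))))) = 0.01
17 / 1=17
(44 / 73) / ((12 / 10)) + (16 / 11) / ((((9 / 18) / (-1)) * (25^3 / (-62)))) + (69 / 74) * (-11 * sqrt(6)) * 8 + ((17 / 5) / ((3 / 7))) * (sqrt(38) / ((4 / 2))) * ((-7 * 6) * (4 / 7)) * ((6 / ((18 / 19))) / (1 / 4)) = -36176 * sqrt(38) / 15 - 3036 * sqrt(6) / 37 + 19340746 / 37640625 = -15067.40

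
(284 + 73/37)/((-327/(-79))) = 278633/4033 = 69.09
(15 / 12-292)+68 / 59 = -68345 / 236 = -289.60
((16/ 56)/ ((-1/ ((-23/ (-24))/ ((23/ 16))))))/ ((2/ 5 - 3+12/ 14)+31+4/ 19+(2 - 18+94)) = -190/ 107199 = -0.00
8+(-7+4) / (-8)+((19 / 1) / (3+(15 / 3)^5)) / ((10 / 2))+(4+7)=75761 / 3910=19.38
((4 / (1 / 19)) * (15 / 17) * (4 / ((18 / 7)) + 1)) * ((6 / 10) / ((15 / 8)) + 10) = 150328 / 85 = 1768.56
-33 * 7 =-231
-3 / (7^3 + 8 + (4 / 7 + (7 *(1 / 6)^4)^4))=-59243308056576 / 6942751482266023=-0.01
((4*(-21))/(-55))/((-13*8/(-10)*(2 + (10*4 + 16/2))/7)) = 147/7150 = 0.02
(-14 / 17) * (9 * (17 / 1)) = -126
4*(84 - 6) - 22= 290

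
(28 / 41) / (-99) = -28 / 4059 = -0.01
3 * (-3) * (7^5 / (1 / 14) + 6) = -2117736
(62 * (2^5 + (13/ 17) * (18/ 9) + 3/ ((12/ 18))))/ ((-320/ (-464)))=1162407/ 340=3418.84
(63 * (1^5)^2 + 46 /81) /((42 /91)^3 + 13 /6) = 22624706 /806139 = 28.07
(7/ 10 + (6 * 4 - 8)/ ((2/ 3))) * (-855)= -42237/ 2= -21118.50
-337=-337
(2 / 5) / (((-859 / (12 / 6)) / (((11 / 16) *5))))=-11 / 3436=-0.00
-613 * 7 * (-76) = 326116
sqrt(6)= 2.45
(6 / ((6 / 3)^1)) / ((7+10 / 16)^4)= 12288 / 13845841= 0.00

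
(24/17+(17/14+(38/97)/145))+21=79096539/3347470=23.63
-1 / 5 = -0.20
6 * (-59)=-354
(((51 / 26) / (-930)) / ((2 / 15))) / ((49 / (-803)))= 0.26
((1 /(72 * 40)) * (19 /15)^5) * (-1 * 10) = -2476099 /218700000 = -0.01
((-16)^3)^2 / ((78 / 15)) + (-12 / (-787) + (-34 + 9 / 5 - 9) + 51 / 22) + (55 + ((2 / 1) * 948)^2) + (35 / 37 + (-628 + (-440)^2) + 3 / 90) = 7014192.81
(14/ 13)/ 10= 7/ 65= 0.11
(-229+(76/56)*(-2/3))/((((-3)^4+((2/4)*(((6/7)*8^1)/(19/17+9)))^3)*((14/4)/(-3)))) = 5374037144/2210004189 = 2.43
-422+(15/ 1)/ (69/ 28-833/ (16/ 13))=-31874074/ 75527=-422.02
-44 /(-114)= 22 /57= 0.39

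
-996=-996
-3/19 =-0.16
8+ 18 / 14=9.29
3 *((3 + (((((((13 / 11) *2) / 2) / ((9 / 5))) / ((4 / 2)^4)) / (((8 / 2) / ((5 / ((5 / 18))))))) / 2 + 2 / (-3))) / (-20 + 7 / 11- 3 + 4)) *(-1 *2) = 5123 / 6464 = 0.79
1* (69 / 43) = 69 / 43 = 1.60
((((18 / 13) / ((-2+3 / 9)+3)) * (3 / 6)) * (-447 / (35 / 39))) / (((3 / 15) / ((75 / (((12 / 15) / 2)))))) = -13577625 / 56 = -242457.59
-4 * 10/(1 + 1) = -20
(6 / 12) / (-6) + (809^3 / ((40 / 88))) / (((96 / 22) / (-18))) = -576598415491 / 120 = -4804986795.76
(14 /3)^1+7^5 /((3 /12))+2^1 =201704 /3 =67234.67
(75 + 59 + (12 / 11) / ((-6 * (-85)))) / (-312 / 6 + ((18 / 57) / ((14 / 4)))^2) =-554072547 / 214976135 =-2.58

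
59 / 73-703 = -51260 / 73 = -702.19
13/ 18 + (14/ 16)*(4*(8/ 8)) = 38/ 9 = 4.22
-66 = -66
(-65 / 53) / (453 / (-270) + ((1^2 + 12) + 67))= -5850 / 373597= -0.02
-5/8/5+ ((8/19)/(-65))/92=-28421/227240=-0.13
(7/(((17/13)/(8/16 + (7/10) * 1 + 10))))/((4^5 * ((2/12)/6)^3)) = 464373/170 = 2731.61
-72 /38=-36 /19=-1.89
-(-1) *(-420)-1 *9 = -429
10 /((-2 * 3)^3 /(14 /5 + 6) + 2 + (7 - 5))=-0.49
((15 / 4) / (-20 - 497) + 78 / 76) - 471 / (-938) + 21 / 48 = 144378889 / 73711792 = 1.96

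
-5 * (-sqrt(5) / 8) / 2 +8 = 5 * sqrt(5) / 16 +8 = 8.70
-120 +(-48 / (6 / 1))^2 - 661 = -717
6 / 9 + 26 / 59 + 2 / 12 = 451 / 354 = 1.27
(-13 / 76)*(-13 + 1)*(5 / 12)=65 / 76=0.86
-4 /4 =-1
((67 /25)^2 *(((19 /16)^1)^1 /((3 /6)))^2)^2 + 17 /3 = 7905542719523 /4800000000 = 1646.99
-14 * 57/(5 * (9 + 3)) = -133/10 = -13.30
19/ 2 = 9.50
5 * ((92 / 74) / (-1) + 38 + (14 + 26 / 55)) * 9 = 938268 / 407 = 2305.33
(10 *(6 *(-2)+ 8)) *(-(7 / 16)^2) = 245 / 32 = 7.66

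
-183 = -183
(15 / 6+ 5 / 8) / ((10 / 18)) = 5.62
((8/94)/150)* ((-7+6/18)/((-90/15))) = 4/6345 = 0.00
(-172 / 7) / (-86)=2 / 7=0.29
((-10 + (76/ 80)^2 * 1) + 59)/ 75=19961/ 30000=0.67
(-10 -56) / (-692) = 33 / 346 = 0.10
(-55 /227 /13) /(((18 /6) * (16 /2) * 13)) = -55 /920712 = -0.00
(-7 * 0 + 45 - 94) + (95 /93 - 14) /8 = -50.62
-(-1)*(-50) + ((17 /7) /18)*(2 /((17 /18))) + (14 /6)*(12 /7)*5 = -208 /7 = -29.71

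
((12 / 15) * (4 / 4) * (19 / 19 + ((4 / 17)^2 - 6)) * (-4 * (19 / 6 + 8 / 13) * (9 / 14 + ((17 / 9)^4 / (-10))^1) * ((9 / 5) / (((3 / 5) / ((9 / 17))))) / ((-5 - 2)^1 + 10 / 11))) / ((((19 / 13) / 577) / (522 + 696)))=35928761901483088 / 7598912535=4728145.21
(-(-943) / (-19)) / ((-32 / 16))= 943 / 38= 24.82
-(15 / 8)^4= -50625 / 4096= -12.36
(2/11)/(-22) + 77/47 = 9270/5687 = 1.63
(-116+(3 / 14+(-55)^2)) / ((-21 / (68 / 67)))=-1384786 / 9849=-140.60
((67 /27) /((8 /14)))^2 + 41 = 698185 /11664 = 59.86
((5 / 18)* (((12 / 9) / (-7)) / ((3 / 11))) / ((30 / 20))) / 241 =-0.00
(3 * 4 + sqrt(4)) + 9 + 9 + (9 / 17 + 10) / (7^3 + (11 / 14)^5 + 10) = 103463300608 / 3230219691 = 32.03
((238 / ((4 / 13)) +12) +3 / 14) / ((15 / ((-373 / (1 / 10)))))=-4103000 / 21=-195380.95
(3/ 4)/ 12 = 1/ 16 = 0.06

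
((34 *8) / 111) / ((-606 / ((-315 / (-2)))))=-2380 / 3737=-0.64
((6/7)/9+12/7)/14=19/147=0.13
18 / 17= 1.06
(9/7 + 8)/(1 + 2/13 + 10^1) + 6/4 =947/406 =2.33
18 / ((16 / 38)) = 171 / 4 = 42.75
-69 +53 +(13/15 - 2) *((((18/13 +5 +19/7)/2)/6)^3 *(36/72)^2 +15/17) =-258075691/15071420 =-17.12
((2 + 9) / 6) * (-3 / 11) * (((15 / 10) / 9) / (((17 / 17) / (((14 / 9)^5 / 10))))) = -67228 / 885735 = -0.08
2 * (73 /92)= 73 /46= 1.59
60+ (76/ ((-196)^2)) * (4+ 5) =576411/ 9604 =60.02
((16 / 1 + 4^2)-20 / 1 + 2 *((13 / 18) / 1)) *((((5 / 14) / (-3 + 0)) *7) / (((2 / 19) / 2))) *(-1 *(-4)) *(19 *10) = -4368100 / 27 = -161781.48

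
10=10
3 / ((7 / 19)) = 57 / 7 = 8.14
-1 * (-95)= 95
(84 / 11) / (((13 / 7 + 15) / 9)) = 2646 / 649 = 4.08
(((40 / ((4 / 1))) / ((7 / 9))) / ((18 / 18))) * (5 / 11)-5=65 / 77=0.84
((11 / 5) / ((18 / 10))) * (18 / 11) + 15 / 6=9 / 2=4.50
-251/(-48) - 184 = -8581/48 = -178.77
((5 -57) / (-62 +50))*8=104 / 3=34.67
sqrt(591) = 24.31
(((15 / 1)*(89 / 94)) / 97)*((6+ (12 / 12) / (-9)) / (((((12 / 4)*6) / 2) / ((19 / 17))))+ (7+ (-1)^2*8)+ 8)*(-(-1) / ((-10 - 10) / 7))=-10179197 / 8370324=-1.22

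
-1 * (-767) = 767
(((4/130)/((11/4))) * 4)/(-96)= -1/2145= -0.00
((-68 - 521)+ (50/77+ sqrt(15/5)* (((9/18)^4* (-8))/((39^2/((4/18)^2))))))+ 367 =-221.35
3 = 3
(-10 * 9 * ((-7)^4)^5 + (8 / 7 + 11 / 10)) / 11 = -502691277674955606143 / 770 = -652845815162280007.98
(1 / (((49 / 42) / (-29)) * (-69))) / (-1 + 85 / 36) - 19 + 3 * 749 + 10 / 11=193445470 / 86779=2229.17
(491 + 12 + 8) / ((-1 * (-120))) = 511 / 120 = 4.26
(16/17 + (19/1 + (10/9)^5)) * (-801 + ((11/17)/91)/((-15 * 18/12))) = -1211009541089207/69881834295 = -17329.39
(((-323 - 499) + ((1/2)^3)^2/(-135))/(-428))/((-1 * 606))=-7102081/2240939520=-0.00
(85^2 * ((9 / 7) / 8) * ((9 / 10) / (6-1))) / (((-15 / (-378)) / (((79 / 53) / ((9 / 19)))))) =35136909 / 2120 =16574.01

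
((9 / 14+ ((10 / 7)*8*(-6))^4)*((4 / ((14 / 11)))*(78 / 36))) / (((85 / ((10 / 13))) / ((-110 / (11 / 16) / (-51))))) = 20761805403680 / 4857223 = 4274418.82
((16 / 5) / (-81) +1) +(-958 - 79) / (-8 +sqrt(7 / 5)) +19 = 1037 * sqrt(35) / 313 +19329692 / 126765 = 172.09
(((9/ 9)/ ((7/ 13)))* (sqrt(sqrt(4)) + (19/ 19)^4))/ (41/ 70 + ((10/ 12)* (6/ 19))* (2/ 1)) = 2470/ 1479 + 2470* sqrt(2)/ 1479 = 4.03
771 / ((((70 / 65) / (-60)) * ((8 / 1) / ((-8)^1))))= 300690 / 7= 42955.71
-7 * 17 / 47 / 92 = -119 / 4324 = -0.03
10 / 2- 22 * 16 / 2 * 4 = -699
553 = 553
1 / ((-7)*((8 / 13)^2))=-0.38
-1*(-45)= 45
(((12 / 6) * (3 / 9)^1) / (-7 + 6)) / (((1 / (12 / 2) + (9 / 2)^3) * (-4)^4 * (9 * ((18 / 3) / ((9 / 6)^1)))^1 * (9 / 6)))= -1 / 1893024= -0.00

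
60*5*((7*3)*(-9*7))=-396900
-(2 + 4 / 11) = -2.36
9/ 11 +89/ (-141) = 290/ 1551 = 0.19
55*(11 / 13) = 605 / 13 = 46.54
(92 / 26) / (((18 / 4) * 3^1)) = 92 / 351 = 0.26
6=6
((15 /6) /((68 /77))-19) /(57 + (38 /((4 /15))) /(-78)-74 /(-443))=-12664041 /43343710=-0.29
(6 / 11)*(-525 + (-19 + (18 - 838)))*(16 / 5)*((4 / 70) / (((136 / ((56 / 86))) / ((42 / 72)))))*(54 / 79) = -374976 / 1443725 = -0.26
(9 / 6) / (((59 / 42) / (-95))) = -5985 / 59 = -101.44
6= 6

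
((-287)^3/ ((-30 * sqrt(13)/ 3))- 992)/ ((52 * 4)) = -62/ 13+23639903 * sqrt(13)/ 27040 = 3147.41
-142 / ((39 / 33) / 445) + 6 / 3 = -695064 / 13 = -53466.46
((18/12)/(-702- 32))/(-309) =1/151204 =0.00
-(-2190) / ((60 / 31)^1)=2263 / 2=1131.50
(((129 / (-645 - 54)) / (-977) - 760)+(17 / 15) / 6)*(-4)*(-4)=-124534165064 / 10243845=-12156.97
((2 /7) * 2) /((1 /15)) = 60 /7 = 8.57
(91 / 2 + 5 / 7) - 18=395 / 14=28.21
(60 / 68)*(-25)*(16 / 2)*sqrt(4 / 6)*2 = -288.18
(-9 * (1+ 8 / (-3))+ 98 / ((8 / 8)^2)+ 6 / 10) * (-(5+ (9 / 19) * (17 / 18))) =-58788 / 95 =-618.82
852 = 852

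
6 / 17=0.35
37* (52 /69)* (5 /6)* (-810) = -432900 /23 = -18821.74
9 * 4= 36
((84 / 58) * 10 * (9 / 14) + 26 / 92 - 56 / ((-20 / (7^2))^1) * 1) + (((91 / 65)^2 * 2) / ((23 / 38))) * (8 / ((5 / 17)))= 2341419 / 7250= 322.95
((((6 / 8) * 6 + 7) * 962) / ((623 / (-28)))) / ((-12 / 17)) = 188071 / 267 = 704.39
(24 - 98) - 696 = -770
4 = 4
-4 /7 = -0.57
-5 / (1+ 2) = -5 / 3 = -1.67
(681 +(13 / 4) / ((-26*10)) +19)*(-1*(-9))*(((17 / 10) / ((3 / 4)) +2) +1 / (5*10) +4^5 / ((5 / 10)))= 51716700471 / 4000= 12929175.12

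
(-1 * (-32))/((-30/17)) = -272/15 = -18.13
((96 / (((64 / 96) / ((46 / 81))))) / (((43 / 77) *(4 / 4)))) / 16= 3542 / 387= 9.15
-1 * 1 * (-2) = 2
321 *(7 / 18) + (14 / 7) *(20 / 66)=8279 / 66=125.44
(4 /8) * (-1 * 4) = -2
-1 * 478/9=-478/9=-53.11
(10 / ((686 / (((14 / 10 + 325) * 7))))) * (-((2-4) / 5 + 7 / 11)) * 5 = -21216 / 539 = -39.36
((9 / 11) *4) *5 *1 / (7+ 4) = 180 / 121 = 1.49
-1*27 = -27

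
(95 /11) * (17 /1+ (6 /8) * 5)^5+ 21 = 374209097629 /11264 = 33221688.35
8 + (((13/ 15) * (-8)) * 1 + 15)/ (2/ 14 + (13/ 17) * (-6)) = 49081/ 7935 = 6.19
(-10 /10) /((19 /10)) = -0.53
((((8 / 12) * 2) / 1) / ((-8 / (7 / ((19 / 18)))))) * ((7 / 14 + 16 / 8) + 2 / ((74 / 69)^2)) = -4.69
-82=-82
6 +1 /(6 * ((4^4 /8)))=1153 /192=6.01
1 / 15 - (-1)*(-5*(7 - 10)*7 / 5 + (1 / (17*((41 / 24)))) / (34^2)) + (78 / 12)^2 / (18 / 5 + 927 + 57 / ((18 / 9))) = 407847812117 / 19319439030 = 21.11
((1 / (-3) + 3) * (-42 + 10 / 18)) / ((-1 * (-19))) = -2984 / 513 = -5.82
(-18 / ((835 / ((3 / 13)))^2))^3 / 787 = -0.00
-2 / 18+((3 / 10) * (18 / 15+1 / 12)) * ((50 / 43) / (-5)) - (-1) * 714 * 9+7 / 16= 198956293 / 30960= 6426.24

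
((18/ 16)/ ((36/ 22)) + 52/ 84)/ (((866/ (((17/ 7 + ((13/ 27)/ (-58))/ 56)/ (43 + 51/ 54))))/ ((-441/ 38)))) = -93490757/ 96624206336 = -0.00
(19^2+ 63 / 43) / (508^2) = 7793 / 5548376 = 0.00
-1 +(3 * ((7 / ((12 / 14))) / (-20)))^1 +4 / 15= -47 / 24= -1.96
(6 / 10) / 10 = 3 / 50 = 0.06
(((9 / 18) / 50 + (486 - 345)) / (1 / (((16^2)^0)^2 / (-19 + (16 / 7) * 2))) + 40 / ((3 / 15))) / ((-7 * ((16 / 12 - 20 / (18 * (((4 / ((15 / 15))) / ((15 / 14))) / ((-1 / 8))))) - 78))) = 15370344 / 43341625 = 0.35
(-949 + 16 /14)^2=898433.16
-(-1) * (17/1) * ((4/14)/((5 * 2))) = 17/35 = 0.49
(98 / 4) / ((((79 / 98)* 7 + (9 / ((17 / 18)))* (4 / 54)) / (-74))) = -431494 / 1511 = -285.57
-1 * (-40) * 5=200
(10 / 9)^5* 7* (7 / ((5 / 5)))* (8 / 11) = 39200000 / 649539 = 60.35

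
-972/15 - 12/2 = -354/5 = -70.80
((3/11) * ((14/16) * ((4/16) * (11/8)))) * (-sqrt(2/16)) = -21 * sqrt(2)/1024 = -0.03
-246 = -246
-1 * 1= -1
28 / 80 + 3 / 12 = 3 / 5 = 0.60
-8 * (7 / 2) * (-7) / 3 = 196 / 3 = 65.33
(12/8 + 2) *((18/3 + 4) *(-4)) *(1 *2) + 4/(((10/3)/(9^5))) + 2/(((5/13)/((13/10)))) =1764639/25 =70585.56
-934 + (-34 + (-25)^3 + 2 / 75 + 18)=-1243123 / 75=-16574.97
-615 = -615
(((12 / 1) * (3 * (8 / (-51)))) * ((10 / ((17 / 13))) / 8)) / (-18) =260 / 867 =0.30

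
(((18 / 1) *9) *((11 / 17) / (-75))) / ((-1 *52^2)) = 297 / 574600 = 0.00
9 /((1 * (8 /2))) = 9 /4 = 2.25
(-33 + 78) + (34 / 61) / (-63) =172901 / 3843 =44.99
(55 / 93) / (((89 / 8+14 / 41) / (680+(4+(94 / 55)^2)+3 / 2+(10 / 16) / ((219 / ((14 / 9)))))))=1346302809818 / 37917142065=35.51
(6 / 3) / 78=1 / 39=0.03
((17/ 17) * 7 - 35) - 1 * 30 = -58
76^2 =5776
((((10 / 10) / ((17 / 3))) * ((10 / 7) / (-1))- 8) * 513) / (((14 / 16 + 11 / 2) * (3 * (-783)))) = 149264 / 528003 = 0.28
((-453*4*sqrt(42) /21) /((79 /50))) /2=-176.96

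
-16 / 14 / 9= -8 / 63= -0.13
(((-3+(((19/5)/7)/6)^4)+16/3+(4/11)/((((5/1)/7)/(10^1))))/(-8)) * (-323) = 51301309480513/171143280000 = 299.76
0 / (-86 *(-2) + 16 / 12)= 0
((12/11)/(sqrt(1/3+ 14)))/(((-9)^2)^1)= 4*sqrt(129)/12771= 0.00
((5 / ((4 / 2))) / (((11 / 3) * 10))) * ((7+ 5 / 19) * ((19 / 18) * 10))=115 / 22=5.23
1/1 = 1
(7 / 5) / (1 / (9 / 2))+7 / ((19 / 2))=1337 / 190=7.04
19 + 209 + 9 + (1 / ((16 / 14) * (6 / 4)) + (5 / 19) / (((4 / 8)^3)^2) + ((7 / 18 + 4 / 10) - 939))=-683.79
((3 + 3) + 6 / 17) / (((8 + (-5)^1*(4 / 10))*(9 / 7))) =14 / 17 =0.82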